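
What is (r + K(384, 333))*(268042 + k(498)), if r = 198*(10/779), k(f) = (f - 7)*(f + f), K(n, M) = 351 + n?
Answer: 434975379510/779 ≈ 5.5838e+8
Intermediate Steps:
k(f) = 2*f*(-7 + f) (k(f) = (-7 + f)*(2*f) = 2*f*(-7 + f))
r = 1980/779 (r = 198*(10*(1/779)) = 198*(10/779) = 1980/779 ≈ 2.5417)
(r + K(384, 333))*(268042 + k(498)) = (1980/779 + (351 + 384))*(268042 + 2*498*(-7 + 498)) = (1980/779 + 735)*(268042 + 2*498*491) = 574545*(268042 + 489036)/779 = (574545/779)*757078 = 434975379510/779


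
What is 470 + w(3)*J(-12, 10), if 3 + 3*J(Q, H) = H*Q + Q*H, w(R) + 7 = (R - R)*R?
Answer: 1037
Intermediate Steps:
w(R) = -7 (w(R) = -7 + (R - R)*R = -7 + 0*R = -7 + 0 = -7)
J(Q, H) = -1 + 2*H*Q/3 (J(Q, H) = -1 + (H*Q + Q*H)/3 = -1 + (H*Q + H*Q)/3 = -1 + (2*H*Q)/3 = -1 + 2*H*Q/3)
470 + w(3)*J(-12, 10) = 470 - 7*(-1 + (⅔)*10*(-12)) = 470 - 7*(-1 - 80) = 470 - 7*(-81) = 470 + 567 = 1037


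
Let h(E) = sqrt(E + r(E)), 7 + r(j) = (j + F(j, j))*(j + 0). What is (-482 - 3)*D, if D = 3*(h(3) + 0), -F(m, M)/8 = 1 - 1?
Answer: -1455*sqrt(5) ≈ -3253.5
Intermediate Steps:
F(m, M) = 0 (F(m, M) = -8*(1 - 1) = -8*0 = 0)
r(j) = -7 + j**2 (r(j) = -7 + (j + 0)*(j + 0) = -7 + j*j = -7 + j**2)
h(E) = sqrt(-7 + E + E**2) (h(E) = sqrt(E + (-7 + E**2)) = sqrt(-7 + E + E**2))
D = 3*sqrt(5) (D = 3*(sqrt(-7 + 3 + 3**2) + 0) = 3*(sqrt(-7 + 3 + 9) + 0) = 3*(sqrt(5) + 0) = 3*sqrt(5) ≈ 6.7082)
(-482 - 3)*D = (-482 - 3)*(3*sqrt(5)) = -1455*sqrt(5)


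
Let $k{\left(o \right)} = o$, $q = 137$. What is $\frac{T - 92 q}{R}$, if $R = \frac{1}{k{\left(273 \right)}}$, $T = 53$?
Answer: $-3426423$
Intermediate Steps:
$R = \frac{1}{273} \approx 0.003663$
$\frac{T - 92 q}{R} = \left(53 - 12604\right) \frac{1}{\frac{1}{273}} = \left(53 - 12604\right) 273 = \left(-12551\right) 273 = -3426423$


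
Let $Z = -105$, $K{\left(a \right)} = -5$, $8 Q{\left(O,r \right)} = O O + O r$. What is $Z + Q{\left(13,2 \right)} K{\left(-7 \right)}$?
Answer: $- \frac{1815}{8} \approx -226.88$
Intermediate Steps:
$Q{\left(O,r \right)} = \frac{O^{2}}{8} + \frac{O r}{8}$ ($Q{\left(O,r \right)} = \frac{O O + O r}{8} = \frac{O^{2} + O r}{8} = \frac{O^{2}}{8} + \frac{O r}{8}$)
$Z + Q{\left(13,2 \right)} K{\left(-7 \right)} = -105 + \frac{1}{8} \cdot 13 \left(13 + 2\right) \left(-5\right) = -105 + \frac{1}{8} \cdot 13 \cdot 15 \left(-5\right) = -105 + \frac{195}{8} \left(-5\right) = -105 - \frac{975}{8} = - \frac{1815}{8}$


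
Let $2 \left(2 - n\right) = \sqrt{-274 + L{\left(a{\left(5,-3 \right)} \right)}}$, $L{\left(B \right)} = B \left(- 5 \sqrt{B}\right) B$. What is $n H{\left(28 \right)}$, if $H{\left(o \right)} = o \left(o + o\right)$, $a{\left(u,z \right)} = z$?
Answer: $3136 - 784 \sqrt{-274 - 45 i \sqrt{3}} \approx 1308.2 + 13106.0 i$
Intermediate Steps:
$H{\left(o \right)} = 2 o^{2}$ ($H{\left(o \right)} = o 2 o = 2 o^{2}$)
$L{\left(B \right)} = - 5 B^{\frac{5}{2}}$ ($L{\left(B \right)} = - 5 B^{\frac{3}{2}} B = - 5 B^{\frac{5}{2}}$)
$n = 2 - \frac{\sqrt{-274 - 45 i \sqrt{3}}}{2}$ ($n = 2 - \frac{\sqrt{-274 - 5 \left(-3\right)^{\frac{5}{2}}}}{2} = 2 - \frac{\sqrt{-274 - 5 \cdot 9 i \sqrt{3}}}{2} = 2 - \frac{\sqrt{-274 - 45 i \sqrt{3}}}{2} \approx 0.83434 + 8.3582 i$)
$n H{\left(28 \right)} = \left(2 - \frac{\sqrt{-274 - 45 i \sqrt{3}}}{2}\right) 2 \cdot 28^{2} = \left(2 - \frac{\sqrt{-274 - 45 i \sqrt{3}}}{2}\right) 2 \cdot 784 = \left(2 - \frac{\sqrt{-274 - 45 i \sqrt{3}}}{2}\right) 1568 = 3136 - 784 \sqrt{-274 - 45 i \sqrt{3}}$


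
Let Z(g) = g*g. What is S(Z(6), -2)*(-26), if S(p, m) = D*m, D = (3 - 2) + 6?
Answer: 364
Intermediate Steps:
Z(g) = g²
D = 7 (D = 1 + 6 = 7)
S(p, m) = 7*m
S(Z(6), -2)*(-26) = (7*(-2))*(-26) = -14*(-26) = 364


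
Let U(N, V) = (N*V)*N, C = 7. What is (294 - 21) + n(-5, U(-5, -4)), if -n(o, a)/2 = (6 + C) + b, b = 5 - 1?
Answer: 239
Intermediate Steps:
b = 4
U(N, V) = V*N**2
n(o, a) = -34 (n(o, a) = -2*((6 + 7) + 4) = -2*(13 + 4) = -2*17 = -34)
(294 - 21) + n(-5, U(-5, -4)) = (294 - 21) - 34 = 273 - 34 = 239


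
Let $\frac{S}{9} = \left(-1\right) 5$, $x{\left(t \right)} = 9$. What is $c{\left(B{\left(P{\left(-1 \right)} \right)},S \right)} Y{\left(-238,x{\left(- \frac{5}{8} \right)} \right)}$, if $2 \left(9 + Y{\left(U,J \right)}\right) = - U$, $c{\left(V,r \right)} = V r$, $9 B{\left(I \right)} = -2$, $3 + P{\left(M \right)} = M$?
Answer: $1100$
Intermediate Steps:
$P{\left(M \right)} = -3 + M$
$B{\left(I \right)} = - \frac{2}{9}$ ($B{\left(I \right)} = \frac{1}{9} \left(-2\right) = - \frac{2}{9}$)
$S = -45$ ($S = 9 \left(\left(-1\right) 5\right) = 9 \left(-5\right) = -45$)
$Y{\left(U,J \right)} = -9 - \frac{U}{2}$ ($Y{\left(U,J \right)} = -9 + \frac{\left(-1\right) U}{2} = -9 - \frac{U}{2}$)
$c{\left(B{\left(P{\left(-1 \right)} \right)},S \right)} Y{\left(-238,x{\left(- \frac{5}{8} \right)} \right)} = \left(- \frac{2}{9}\right) \left(-45\right) \left(-9 - -119\right) = 10 \left(-9 + 119\right) = 10 \cdot 110 = 1100$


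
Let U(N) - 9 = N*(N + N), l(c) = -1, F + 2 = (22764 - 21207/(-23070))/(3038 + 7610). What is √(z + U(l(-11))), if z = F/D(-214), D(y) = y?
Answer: √1744528992815944830/398249720 ≈ 3.3165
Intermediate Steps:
F = 11295989/81883120 (F = -2 + (22764 - 21207/(-23070))/(3038 + 7610) = -2 + (22764 - 21207*(-1/23070))/10648 = -2 + (22764 + 7069/7690)*(1/10648) = -2 + (175062229/7690)*(1/10648) = -2 + 175062229/81883120 = 11295989/81883120 ≈ 0.13795)
U(N) = 9 + 2*N² (U(N) = 9 + N*(N + N) = 9 + N*(2*N) = 9 + 2*N²)
z = -11295989/17522987680 (z = (11295989/81883120)/(-214) = (11295989/81883120)*(-1/214) = -11295989/17522987680 ≈ -0.00064464)
√(z + U(l(-11))) = √(-11295989/17522987680 + (9 + 2*(-1)²)) = √(-11295989/17522987680 + (9 + 2*1)) = √(-11295989/17522987680 + (9 + 2)) = √(-11295989/17522987680 + 11) = √(192741568491/17522987680) = √1744528992815944830/398249720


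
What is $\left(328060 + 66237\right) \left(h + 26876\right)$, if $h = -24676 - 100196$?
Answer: $-38639528812$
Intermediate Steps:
$h = -124872$ ($h = -24676 - 100196 = -124872$)
$\left(328060 + 66237\right) \left(h + 26876\right) = \left(328060 + 66237\right) \left(-124872 + 26876\right) = 394297 \left(-97996\right) = -38639528812$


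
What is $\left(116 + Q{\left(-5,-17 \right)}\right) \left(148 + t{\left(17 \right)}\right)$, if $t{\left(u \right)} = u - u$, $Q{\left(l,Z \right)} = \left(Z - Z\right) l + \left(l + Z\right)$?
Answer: $13912$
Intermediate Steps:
$Q{\left(l,Z \right)} = Z + l$ ($Q{\left(l,Z \right)} = 0 l + \left(Z + l\right) = 0 + \left(Z + l\right) = Z + l$)
$t{\left(u \right)} = 0$
$\left(116 + Q{\left(-5,-17 \right)}\right) \left(148 + t{\left(17 \right)}\right) = \left(116 - 22\right) \left(148 + 0\right) = \left(116 - 22\right) 148 = 94 \cdot 148 = 13912$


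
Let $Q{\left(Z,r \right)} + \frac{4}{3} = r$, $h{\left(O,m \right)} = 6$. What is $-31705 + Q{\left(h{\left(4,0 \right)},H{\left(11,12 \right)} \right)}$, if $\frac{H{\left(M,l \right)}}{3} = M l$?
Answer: $- \frac{93931}{3} \approx -31310.0$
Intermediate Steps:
$H{\left(M,l \right)} = 3 M l$
$Q{\left(Z,r \right)} = - \frac{4}{3} + r$
$-31705 + Q{\left(h{\left(4,0 \right)},H{\left(11,12 \right)} \right)} = -31705 - \left(\frac{4}{3} - 396\right) = -31705 + \left(- \frac{4}{3} + 396\right) = -31705 + \frac{1184}{3} = - \frac{93931}{3}$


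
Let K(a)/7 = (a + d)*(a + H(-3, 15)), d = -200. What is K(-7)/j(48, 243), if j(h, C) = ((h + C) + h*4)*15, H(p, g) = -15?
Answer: 22/5 ≈ 4.4000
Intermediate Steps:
K(a) = 7*(-200 + a)*(-15 + a) (K(a) = 7*((a - 200)*(a - 15)) = 7*((-200 + a)*(-15 + a)) = 7*(-200 + a)*(-15 + a))
j(h, C) = 15*C + 75*h (j(h, C) = ((C + h) + 4*h)*15 = (C + 5*h)*15 = 15*C + 75*h)
K(-7)/j(48, 243) = (21000 - 1505*(-7) + 7*(-7)**2)/(15*243 + 75*48) = (21000 + 10535 + 7*49)/(3645 + 3600) = (21000 + 10535 + 343)/7245 = 31878*(1/7245) = 22/5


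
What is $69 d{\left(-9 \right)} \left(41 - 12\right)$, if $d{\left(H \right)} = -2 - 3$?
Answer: $-10005$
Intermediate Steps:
$d{\left(H \right)} = -5$
$69 d{\left(-9 \right)} \left(41 - 12\right) = 69 \left(-5\right) \left(41 - 12\right) = - 345 \left(41 - 12\right) = \left(-345\right) 29 = -10005$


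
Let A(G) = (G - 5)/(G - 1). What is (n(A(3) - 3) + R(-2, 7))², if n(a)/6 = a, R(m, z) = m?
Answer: 676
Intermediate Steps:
A(G) = (-5 + G)/(-1 + G)
n(a) = 6*a
(n(A(3) - 3) + R(-2, 7))² = (6*((-5 + 3)/(-1 + 3) - 3) - 2)² = (6*(-2/2 - 3) - 2)² = (6*((½)*(-2) - 3) - 2)² = (6*(-1 - 3) - 2)² = (6*(-4) - 2)² = (-24 - 2)² = (-26)² = 676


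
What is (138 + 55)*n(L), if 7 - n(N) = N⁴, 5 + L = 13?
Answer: -789177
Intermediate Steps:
L = 8 (L = -5 + 13 = 8)
n(N) = 7 - N⁴
(138 + 55)*n(L) = (138 + 55)*(7 - 1*8⁴) = 193*(7 - 1*4096) = 193*(7 - 4096) = 193*(-4089) = -789177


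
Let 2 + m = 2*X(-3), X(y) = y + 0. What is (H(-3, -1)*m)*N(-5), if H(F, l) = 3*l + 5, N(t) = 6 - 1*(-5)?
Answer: -176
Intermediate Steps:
N(t) = 11 (N(t) = 6 + 5 = 11)
X(y) = y
H(F, l) = 5 + 3*l
m = -8 (m = -2 + 2*(-3) = -2 - 6 = -8)
(H(-3, -1)*m)*N(-5) = ((5 + 3*(-1))*(-8))*11 = ((5 - 3)*(-8))*11 = (2*(-8))*11 = -16*11 = -176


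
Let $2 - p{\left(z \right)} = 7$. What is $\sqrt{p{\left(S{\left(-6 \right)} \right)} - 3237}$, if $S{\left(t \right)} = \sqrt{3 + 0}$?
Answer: $i \sqrt{3242} \approx 56.939 i$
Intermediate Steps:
$S{\left(t \right)} = \sqrt{3}$
$p{\left(z \right)} = -5$ ($p{\left(z \right)} = 2 - 7 = -5$)
$\sqrt{p{\left(S{\left(-6 \right)} \right)} - 3237} = \sqrt{-5 - 3237} = \sqrt{-3242} = i \sqrt{3242}$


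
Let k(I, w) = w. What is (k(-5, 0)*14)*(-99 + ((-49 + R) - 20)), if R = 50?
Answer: 0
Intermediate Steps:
(k(-5, 0)*14)*(-99 + ((-49 + R) - 20)) = (0*14)*(-99 + ((-49 + 50) - 20)) = 0*(-99 + (1 - 20)) = 0*(-99 - 19) = 0*(-118) = 0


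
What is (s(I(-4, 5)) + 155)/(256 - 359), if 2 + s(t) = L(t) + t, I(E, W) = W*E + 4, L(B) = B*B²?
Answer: 3959/103 ≈ 38.437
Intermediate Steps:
L(B) = B³
I(E, W) = 4 + E*W (I(E, W) = E*W + 4 = 4 + E*W)
s(t) = -2 + t + t³ (s(t) = -2 + (t³ + t) = -2 + (t + t³) = -2 + t + t³)
(s(I(-4, 5)) + 155)/(256 - 359) = ((-2 + (4 - 4*5) + (4 - 4*5)³) + 155)/(256 - 359) = ((-2 + (4 - 20) + (4 - 20)³) + 155)/(-103) = ((-2 - 16 + (-16)³) + 155)*(-1/103) = ((-2 - 16 - 4096) + 155)*(-1/103) = (-4114 + 155)*(-1/103) = -3959*(-1/103) = 3959/103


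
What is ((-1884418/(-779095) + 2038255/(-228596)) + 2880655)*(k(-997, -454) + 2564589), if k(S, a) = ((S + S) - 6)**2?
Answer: 3367881896397198248509767/178098000620 ≈ 1.8910e+13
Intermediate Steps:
k(S, a) = (-6 + 2*S)**2 (k(S, a) = (2*S - 6)**2 = (-6 + 2*S)**2)
((-1884418/(-779095) + 2038255/(-228596)) + 2880655)*(k(-997, -454) + 2564589) = ((-1884418/(-779095) + 2038255/(-228596)) + 2880655)*(4*(-3 - 997)**2 + 2564589) = ((-1884418*(-1/779095) + 2038255*(-1/228596)) + 2880655)*(4*(-1000)**2 + 2564589) = ((1884418/779095 - 2038255/228596) + 2880655)*(4*1000000 + 2564589) = (-1157223862097/178098000620 + 2880655)*(4000000 + 2564589) = (513037738752144003/178098000620)*6564589 = 3367881896397198248509767/178098000620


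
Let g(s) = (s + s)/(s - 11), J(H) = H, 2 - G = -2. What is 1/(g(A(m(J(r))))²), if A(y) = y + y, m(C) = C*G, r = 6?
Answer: 1369/9216 ≈ 0.14855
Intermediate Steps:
G = 4 (G = 2 - 1*(-2) = 2 + 2 = 4)
m(C) = 4*C (m(C) = C*4 = 4*C)
A(y) = 2*y
g(s) = 2*s/(-11 + s) (g(s) = (2*s)/(-11 + s) = 2*s/(-11 + s))
1/(g(A(m(J(r))))²) = 1/((2*(2*(4*6))/(-11 + 2*(4*6)))²) = 1/((2*(2*24)/(-11 + 2*24))²) = 1/((2*48/(-11 + 48))²) = 1/((2*48/37)²) = 1/((2*48*(1/37))²) = 1/((96/37)²) = 1/(9216/1369) = 1369/9216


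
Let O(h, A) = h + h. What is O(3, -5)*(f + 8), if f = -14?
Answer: -36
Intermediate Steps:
O(h, A) = 2*h
O(3, -5)*(f + 8) = (2*3)*(-14 + 8) = 6*(-6) = -36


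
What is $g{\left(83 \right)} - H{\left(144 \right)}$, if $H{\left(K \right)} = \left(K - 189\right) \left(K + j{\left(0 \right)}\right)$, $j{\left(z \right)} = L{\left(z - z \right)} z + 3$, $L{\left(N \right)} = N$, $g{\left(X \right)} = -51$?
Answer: $6564$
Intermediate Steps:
$j{\left(z \right)} = 3$ ($j{\left(z \right)} = \left(z - z\right) z + 3 = 0 z + 3 = 0 + 3 = 3$)
$H{\left(K \right)} = \left(-189 + K\right) \left(3 + K\right)$ ($H{\left(K \right)} = \left(K - 189\right) \left(K + 3\right) = \left(-189 + K\right) \left(3 + K\right)$)
$g{\left(83 \right)} - H{\left(144 \right)} = -51 - \left(-567 + 144^{2} - 26784\right) = -51 - \left(-567 + 20736 - 26784\right) = -51 - -6615 = -51 + 6615 = 6564$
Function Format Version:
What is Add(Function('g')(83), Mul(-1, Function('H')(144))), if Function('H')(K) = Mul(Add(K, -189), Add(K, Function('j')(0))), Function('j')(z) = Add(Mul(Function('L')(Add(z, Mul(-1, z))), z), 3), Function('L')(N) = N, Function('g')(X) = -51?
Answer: 6564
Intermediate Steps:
Function('j')(z) = 3 (Function('j')(z) = Add(Mul(Add(z, Mul(-1, z)), z), 3) = Add(Mul(0, z), 3) = Add(0, 3) = 3)
Function('H')(K) = Mul(Add(-189, K), Add(3, K)) (Function('H')(K) = Mul(Add(K, -189), Add(K, 3)) = Mul(Add(-189, K), Add(3, K)))
Add(Function('g')(83), Mul(-1, Function('H')(144))) = Add(-51, Mul(-1, Add(-567, Pow(144, 2), Mul(-186, 144)))) = Add(-51, Mul(-1, Add(-567, 20736, -26784))) = Add(-51, Mul(-1, -6615)) = Add(-51, 6615) = 6564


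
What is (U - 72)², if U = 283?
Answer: 44521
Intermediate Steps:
(U - 72)² = (283 - 72)² = 211² = 44521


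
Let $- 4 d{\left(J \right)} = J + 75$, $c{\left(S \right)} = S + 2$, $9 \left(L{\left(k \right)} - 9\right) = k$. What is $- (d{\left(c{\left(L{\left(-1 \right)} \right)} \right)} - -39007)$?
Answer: $- \frac{1403479}{36} \approx -38986.0$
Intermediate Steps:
$L{\left(k \right)} = 9 + \frac{k}{9}$
$c{\left(S \right)} = 2 + S$
$d{\left(J \right)} = - \frac{75}{4} - \frac{J}{4}$ ($d{\left(J \right)} = - \frac{J + 75}{4} = - \frac{75 + J}{4} = - \frac{75}{4} - \frac{J}{4}$)
$- (d{\left(c{\left(L{\left(-1 \right)} \right)} \right)} - -39007) = - (\left(- \frac{75}{4} - \frac{2 + \left(9 + \frac{1}{9} \left(-1\right)\right)}{4}\right) - -39007) = - (\left(- \frac{75}{4} - \frac{2 + \left(9 - \frac{1}{9}\right)}{4}\right) + 39007) = - (\left(- \frac{75}{4} - \frac{2 + \frac{80}{9}}{4}\right) + 39007) = - (\left(- \frac{75}{4} - \frac{49}{18}\right) + 39007) = - (- \frac{773}{36} + 39007) = \left(-1\right) \frac{1403479}{36} = - \frac{1403479}{36}$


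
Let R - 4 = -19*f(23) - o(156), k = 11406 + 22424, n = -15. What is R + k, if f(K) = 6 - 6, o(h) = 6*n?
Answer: 33924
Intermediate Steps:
o(h) = -90 (o(h) = 6*(-15) = -90)
f(K) = 0
k = 33830
R = 94 (R = 4 + (-19*0 - 1*(-90)) = 4 + (0 + 90) = 4 + 90 = 94)
R + k = 94 + 33830 = 33924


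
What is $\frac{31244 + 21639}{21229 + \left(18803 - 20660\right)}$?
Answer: $\frac{52883}{19372} \approx 2.7299$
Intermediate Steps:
$\frac{31244 + 21639}{21229 + \left(18803 - 20660\right)} = \frac{52883}{21229 - 1857} = \frac{52883}{19372}$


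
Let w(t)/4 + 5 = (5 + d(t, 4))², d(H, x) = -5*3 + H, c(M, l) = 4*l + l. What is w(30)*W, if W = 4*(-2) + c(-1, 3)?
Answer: 11060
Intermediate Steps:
c(M, l) = 5*l
d(H, x) = -15 + H
W = 7 (W = 4*(-2) + 5*3 = -8 + 15 = 7)
w(t) = -20 + 4*(-10 + t)² (w(t) = -20 + 4*(5 + (-15 + t))² = -20 + 4*(-10 + t)²)
w(30)*W = (-20 + 4*(-10 + 30)²)*7 = (-20 + 4*20²)*7 = (-20 + 4*400)*7 = (-20 + 1600)*7 = 1580*7 = 11060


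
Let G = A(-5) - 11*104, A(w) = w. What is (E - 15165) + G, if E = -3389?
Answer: -19703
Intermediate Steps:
G = -1149 (G = -5 - 11*104 = -5 - 1144 = -1149)
(E - 15165) + G = (-3389 - 15165) - 1149 = -18554 - 1149 = -19703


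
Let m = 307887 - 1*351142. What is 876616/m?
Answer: -876616/43255 ≈ -20.266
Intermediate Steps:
m = -43255 (m = 307887 - 351142 = -43255)
876616/m = 876616/(-43255) = 876616*(-1/43255) = -876616/43255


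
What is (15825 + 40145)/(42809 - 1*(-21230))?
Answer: 55970/64039 ≈ 0.87400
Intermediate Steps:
(15825 + 40145)/(42809 - 1*(-21230)) = 55970/(42809 + 21230) = 55970/64039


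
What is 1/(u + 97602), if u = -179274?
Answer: -1/81672 ≈ -1.2244e-5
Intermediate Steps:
1/(u + 97602) = 1/(-179274 + 97602) = 1/(-81672) = -1/81672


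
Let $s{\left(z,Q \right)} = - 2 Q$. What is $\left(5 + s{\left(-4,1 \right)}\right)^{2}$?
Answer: $9$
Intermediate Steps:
$\left(5 + s{\left(-4,1 \right)}\right)^{2} = \left(5 - 2\right)^{2} = 3^{2} = 9$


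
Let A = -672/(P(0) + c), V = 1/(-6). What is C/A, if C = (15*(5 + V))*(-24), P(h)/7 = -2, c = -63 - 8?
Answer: -12325/56 ≈ -220.09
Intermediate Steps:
c = -71
P(h) = -14 (P(h) = 7*(-2) = -14)
V = -1/6 ≈ -0.16667
C = -1740 (C = (15*(5 - 1/6))*(-24) = (15*(29/6))*(-24) = (145/2)*(-24) = -1740)
A = 672/85 (A = -672/(-14 - 71) = -672/(-85) = -672*(-1/85) = 672/85 ≈ 7.9059)
C/A = -1740/672/85 = -1740*85/672 = -12325/56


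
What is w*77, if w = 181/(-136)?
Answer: -13937/136 ≈ -102.48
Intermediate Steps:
w = -181/136 (w = 181*(-1/136) = -181/136 ≈ -1.3309)
w*77 = -181/136*77 = -13937/136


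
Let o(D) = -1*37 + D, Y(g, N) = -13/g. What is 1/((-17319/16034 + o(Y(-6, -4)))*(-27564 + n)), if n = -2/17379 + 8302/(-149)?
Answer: 62279367021/61776154409047000 ≈ 1.0081e-6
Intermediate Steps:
o(D) = -37 + D
n = -144280756/2589471 (n = -2*1/17379 + 8302*(-1/149) = -2/17379 - 8302/149 = -144280756/2589471 ≈ -55.718)
1/((-17319/16034 + o(Y(-6, -4)))*(-27564 + n)) = 1/((-17319/16034 + (-37 - 13/(-6)))*(-27564 - 144280756/2589471)) = 1/((-17319*1/16034 + (-37 - 13*(-⅙)))*(-71520459400/2589471)) = 1/((-17319/16034 + (-37 + 13/6))*(-71520459400/2589471)) = 1/((-17319/16034 - 209/6)*(-71520459400/2589471)) = 1/(-863755/24051*(-71520459400/2589471)) = 1/(61776154409047000/62279367021) = 62279367021/61776154409047000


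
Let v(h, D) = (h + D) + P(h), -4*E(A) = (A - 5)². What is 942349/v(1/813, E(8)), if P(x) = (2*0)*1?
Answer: -3064518948/7313 ≈ -4.1905e+5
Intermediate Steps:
E(A) = -(-5 + A)²/4 (E(A) = -(A - 5)²/4 = -(-5 + A)²/4)
P(x) = 0 (P(x) = 0*1 = 0)
v(h, D) = D + h (v(h, D) = (h + D) + 0 = (D + h) + 0 = D + h)
942349/v(1/813, E(8)) = 942349/(-(-5 + 8)²/4 + 1/813) = 942349/(-¼*3² + 1/813) = 942349/(-¼*9 + 1/813) = 942349/(-9/4 + 1/813) = 942349/(-7313/3252) = 942349*(-3252/7313) = -3064518948/7313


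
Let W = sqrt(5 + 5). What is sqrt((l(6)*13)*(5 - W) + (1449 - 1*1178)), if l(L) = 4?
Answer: sqrt(531 - 52*sqrt(10)) ≈ 19.146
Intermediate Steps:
W = sqrt(10) ≈ 3.1623
sqrt((l(6)*13)*(5 - W) + (1449 - 1*1178)) = sqrt((4*13)*(5 - sqrt(10)) + (1449 - 1*1178)) = sqrt(52*(5 - sqrt(10)) + (1449 - 1178)) = sqrt((260 - 52*sqrt(10)) + 271) = sqrt(531 - 52*sqrt(10))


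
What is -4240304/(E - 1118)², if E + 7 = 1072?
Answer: -4240304/2809 ≈ -1509.5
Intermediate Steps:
E = 1065 (E = -7 + 1072 = 1065)
-4240304/(E - 1118)² = -4240304/(1065 - 1118)² = -4240304/((-53)²) = -4240304/2809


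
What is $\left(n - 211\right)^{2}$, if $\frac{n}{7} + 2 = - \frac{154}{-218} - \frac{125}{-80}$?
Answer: $\frac{133006819401}{3041536} \approx 43730.0$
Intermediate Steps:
$n = \frac{3283}{1744}$ ($n = -14 + 7 \left(- \frac{154}{-218} - \frac{125}{-80}\right) = -14 + 7 \left(\left(-154\right) \left(- \frac{1}{218}\right) - - \frac{25}{16}\right) = -14 + 7 \left(\frac{77}{109} + \frac{25}{16}\right) = -14 + 7 \cdot \frac{3957}{1744} = -14 + \frac{27699}{1744} = \frac{3283}{1744} \approx 1.8825$)
$\left(n - 211\right)^{2} = \left(\frac{3283}{1744} - 211\right)^{2} = \left(- \frac{364701}{1744}\right)^{2} = \frac{133006819401}{3041536}$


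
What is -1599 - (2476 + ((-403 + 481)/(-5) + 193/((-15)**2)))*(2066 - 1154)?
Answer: -168469957/75 ≈ -2.2463e+6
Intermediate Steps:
-1599 - (2476 + ((-403 + 481)/(-5) + 193/((-15)**2)))*(2066 - 1154) = -1599 - (2476 + (78*(-1/5) + 193/225))*912 = -1599 - (2476 + (-78/5 + 193*(1/225)))*912 = -1599 - (2476 + (-78/5 + 193/225))*912 = -1599 - (2476 - 3317/225)*912 = -1599 - 553783*912/225 = -1599 - 1*168350032/75 = -1599 - 168350032/75 = -168469957/75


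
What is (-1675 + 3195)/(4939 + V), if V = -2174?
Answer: 304/553 ≈ 0.54973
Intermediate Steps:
(-1675 + 3195)/(4939 + V) = (-1675 + 3195)/(4939 - 2174) = 1520/2765 = 1520*(1/2765) = 304/553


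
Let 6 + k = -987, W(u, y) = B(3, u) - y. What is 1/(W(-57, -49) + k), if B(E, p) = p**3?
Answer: -1/186137 ≈ -5.3724e-6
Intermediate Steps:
W(u, y) = u**3 - y
k = -993 (k = -6 - 987 = -993)
1/(W(-57, -49) + k) = 1/(((-57)**3 - 1*(-49)) - 993) = 1/((-185193 + 49) - 993) = 1/(-185144 - 993) = 1/(-186137) = -1/186137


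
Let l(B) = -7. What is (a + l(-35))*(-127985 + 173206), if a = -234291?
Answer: -10595189858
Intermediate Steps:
(a + l(-35))*(-127985 + 173206) = (-234291 - 7)*(-127985 + 173206) = -234298*45221 = -10595189858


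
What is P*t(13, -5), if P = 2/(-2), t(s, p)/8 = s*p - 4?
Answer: 552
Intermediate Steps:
t(s, p) = -32 + 8*p*s (t(s, p) = 8*(s*p - 4) = 8*(p*s - 4) = 8*(-4 + p*s) = -32 + 8*p*s)
P = -1 (P = 2*(-1/2) = -1)
P*t(13, -5) = -(-32 + 8*(-5)*13) = -(-32 - 520) = -1*(-552) = 552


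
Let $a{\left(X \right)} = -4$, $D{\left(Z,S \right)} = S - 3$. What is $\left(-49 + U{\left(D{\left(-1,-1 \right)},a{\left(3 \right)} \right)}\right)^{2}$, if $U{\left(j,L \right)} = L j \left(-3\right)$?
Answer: $9409$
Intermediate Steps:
$D{\left(Z,S \right)} = -3 + S$
$U{\left(j,L \right)} = - 3 L j$
$\left(-49 + U{\left(D{\left(-1,-1 \right)},a{\left(3 \right)} \right)}\right)^{2} = \left(-49 - - 12 \left(-3 - 1\right)\right)^{2} = \left(-49 - \left(-12\right) \left(-4\right)\right)^{2} = \left(-49 - 48\right)^{2} = \left(-97\right)^{2} = 9409$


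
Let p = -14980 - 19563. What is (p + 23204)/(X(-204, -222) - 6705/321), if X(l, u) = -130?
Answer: 1213273/16145 ≈ 75.149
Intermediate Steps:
p = -34543
(p + 23204)/(X(-204, -222) - 6705/321) = (-34543 + 23204)/(-130 - 6705/321) = -11339/(-130 - 6705*1/321) = -11339/(-130 - 2235/107) = -11339/(-16145/107) = -11339*(-107/16145) = 1213273/16145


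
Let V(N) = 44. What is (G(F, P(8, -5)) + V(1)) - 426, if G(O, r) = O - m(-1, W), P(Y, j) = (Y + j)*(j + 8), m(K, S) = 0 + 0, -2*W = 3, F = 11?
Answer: -371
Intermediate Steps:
W = -3/2 (W = -½*3 = -3/2 ≈ -1.5000)
m(K, S) = 0
P(Y, j) = (8 + j)*(Y + j) (P(Y, j) = (Y + j)*(8 + j) = (8 + j)*(Y + j))
G(O, r) = O (G(O, r) = O - 1*0 = O + 0 = O)
(G(F, P(8, -5)) + V(1)) - 426 = (11 + 44) - 426 = 55 - 426 = -371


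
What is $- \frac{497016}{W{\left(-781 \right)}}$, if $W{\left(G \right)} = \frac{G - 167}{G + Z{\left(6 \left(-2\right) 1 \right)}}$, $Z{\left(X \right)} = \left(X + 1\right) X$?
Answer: $- \frac{26880282}{79} \approx -3.4026 \cdot 10^{5}$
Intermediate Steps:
$Z{\left(X \right)} = X \left(1 + X\right)$ ($Z{\left(X \right)} = \left(1 + X\right) X = X \left(1 + X\right)$)
$W{\left(G \right)} = \frac{-167 + G}{132 + G}$ ($W{\left(G \right)} = \frac{G - 167}{G + 6 \left(-2\right) 1 \left(1 + 6 \left(-2\right) 1\right)} = \frac{-167 + G}{G + \left(-12\right) 1 \left(1 - 12\right)} = \frac{-167 + G}{G - 12 \left(1 - 12\right)} = \frac{-167 + G}{G - -132} = \frac{-167 + G}{G + 132} = \frac{-167 + G}{132 + G}$)
$- \frac{497016}{W{\left(-781 \right)}} = - \frac{497016}{\frac{1}{132 - 781} \left(-167 - 781\right)} = - \frac{497016}{\frac{1}{-649} \left(-948\right)} = - \frac{497016}{\left(- \frac{1}{649}\right) \left(-948\right)} = - \frac{497016}{\frac{948}{649}} = \left(-497016\right) \frac{649}{948} = - \frac{26880282}{79}$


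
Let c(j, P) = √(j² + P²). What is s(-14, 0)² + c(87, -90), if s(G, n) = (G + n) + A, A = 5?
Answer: 81 + 3*√1741 ≈ 206.18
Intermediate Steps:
c(j, P) = √(P² + j²)
s(G, n) = 5 + G + n (s(G, n) = (G + n) + 5 = 5 + G + n)
s(-14, 0)² + c(87, -90) = (5 - 14 + 0)² + √((-90)² + 87²) = (-9)² + √(8100 + 7569) = 81 + √15669 = 81 + 3*√1741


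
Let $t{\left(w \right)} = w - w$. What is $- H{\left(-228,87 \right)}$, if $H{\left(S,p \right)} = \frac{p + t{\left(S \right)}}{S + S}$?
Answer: $\frac{29}{152} \approx 0.19079$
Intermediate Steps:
$t{\left(w \right)} = 0$
$H{\left(S,p \right)} = \frac{p}{2 S}$ ($H{\left(S,p \right)} = \frac{p + 0}{S + S} = \frac{p}{2 S}$)
$- H{\left(-228,87 \right)} = - \frac{87}{2 \left(-228\right)} = - \frac{87 \left(-1\right)}{2 \cdot 228} = \left(-1\right) \left(- \frac{29}{152}\right) = \frac{29}{152}$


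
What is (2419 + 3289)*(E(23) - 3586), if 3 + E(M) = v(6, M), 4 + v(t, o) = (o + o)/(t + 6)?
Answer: -61460890/3 ≈ -2.0487e+7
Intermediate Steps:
v(t, o) = -4 + 2*o/(6 + t) (v(t, o) = -4 + (o + o)/(t + 6) = -4 + (2*o)/(6 + t) = -4 + 2*o/(6 + t))
E(M) = -7 + M/6 (E(M) = -3 + 2*(-12 + M - 2*6)/(6 + 6) = -3 + 2*(-12 + M - 12)/12 = -3 + 2*(1/12)*(-24 + M) = -3 + (-4 + M/6) = -7 + M/6)
(2419 + 3289)*(E(23) - 3586) = (2419 + 3289)*((-7 + (⅙)*23) - 3586) = 5708*((-7 + 23/6) - 3586) = 5708*(-19/6 - 3586) = 5708*(-21535/6) = -61460890/3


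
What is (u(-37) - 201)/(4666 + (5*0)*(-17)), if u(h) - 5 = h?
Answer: -233/4666 ≈ -0.049936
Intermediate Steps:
u(h) = 5 + h
(u(-37) - 201)/(4666 + (5*0)*(-17)) = ((5 - 37) - 201)/(4666 + (5*0)*(-17)) = (-32 - 201)/(4666 + 0*(-17)) = -233/(4666 + 0) = -233/4666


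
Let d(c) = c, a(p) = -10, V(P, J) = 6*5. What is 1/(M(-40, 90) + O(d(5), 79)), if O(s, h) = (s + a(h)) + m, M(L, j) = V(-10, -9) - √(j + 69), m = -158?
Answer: -133/17530 + √159/17530 ≈ -0.0068677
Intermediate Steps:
V(P, J) = 30
M(L, j) = 30 - √(69 + j) (M(L, j) = 30 - √(j + 69) = 30 - √(69 + j))
O(s, h) = -168 + s (O(s, h) = (s - 10) - 158 = (-10 + s) - 158 = -168 + s)
1/(M(-40, 90) + O(d(5), 79)) = 1/((30 - √(69 + 90)) + (-168 + 5)) = 1/((30 - √159) - 163) = 1/(-133 - √159)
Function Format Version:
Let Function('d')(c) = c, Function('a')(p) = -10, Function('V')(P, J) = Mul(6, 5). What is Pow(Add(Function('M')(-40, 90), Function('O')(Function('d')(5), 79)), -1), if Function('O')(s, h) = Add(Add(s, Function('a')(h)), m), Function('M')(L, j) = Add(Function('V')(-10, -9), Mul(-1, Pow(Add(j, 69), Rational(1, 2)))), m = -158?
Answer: Add(Rational(-133, 17530), Mul(Rational(1, 17530), Pow(159, Rational(1, 2)))) ≈ -0.0068677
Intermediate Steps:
Function('V')(P, J) = 30
Function('M')(L, j) = Add(30, Mul(-1, Pow(Add(69, j), Rational(1, 2)))) (Function('M')(L, j) = Add(30, Mul(-1, Pow(Add(j, 69), Rational(1, 2)))) = Add(30, Mul(-1, Pow(Add(69, j), Rational(1, 2)))))
Function('O')(s, h) = Add(-168, s) (Function('O')(s, h) = Add(Add(s, -10), -158) = Add(Add(-10, s), -158) = Add(-168, s))
Pow(Add(Function('M')(-40, 90), Function('O')(Function('d')(5), 79)), -1) = Pow(Add(Add(30, Mul(-1, Pow(Add(69, 90), Rational(1, 2)))), Add(-168, 5)), -1) = Pow(Add(Add(30, Mul(-1, Pow(159, Rational(1, 2)))), -163), -1) = Pow(Add(-133, Mul(-1, Pow(159, Rational(1, 2)))), -1)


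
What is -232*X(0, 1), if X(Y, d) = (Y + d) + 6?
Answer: -1624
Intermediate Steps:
X(Y, d) = 6 + Y + d
-232*X(0, 1) = -232*(6 + 0 + 1) = -232*7 = -1624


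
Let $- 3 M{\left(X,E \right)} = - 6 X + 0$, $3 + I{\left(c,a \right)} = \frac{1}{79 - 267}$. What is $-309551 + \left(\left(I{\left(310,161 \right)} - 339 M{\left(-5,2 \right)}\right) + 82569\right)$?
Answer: $- \frac{42035861}{188} \approx -2.236 \cdot 10^{5}$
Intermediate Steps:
$I{\left(c,a \right)} = - \frac{565}{188}$ ($I{\left(c,a \right)} = -3 + \frac{1}{79 - 267} = -3 + \frac{1}{-188} = -3 - \frac{1}{188} = - \frac{565}{188}$)
$M{\left(X,E \right)} = 2 X$ ($M{\left(X,E \right)} = - \frac{- 6 X + 0}{3} = - \frac{\left(-6\right) X}{3} = 2 X$)
$-309551 + \left(\left(I{\left(310,161 \right)} - 339 M{\left(-5,2 \right)}\right) + 82569\right) = -309551 + \left(\left(- \frac{565}{188} - 339 \cdot 2 \left(-5\right)\right) + 82569\right) = -309551 + \left(\left(- \frac{565}{188} - -3390\right) + 82569\right) = -309551 + \left(\left(- \frac{565}{188} + 3390\right) + 82569\right) = -309551 + \left(\frac{636755}{188} + 82569\right) = -309551 + \frac{16159727}{188} = - \frac{42035861}{188}$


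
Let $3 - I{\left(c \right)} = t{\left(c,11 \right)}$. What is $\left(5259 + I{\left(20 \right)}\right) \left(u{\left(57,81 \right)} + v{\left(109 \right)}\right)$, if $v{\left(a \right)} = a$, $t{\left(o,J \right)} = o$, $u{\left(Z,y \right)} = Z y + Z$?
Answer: $25072486$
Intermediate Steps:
$u{\left(Z,y \right)} = Z + Z y$
$I{\left(c \right)} = 3 - c$
$\left(5259 + I{\left(20 \right)}\right) \left(u{\left(57,81 \right)} + v{\left(109 \right)}\right) = \left(5259 + \left(3 - 20\right)\right) \left(57 \left(1 + 81\right) + 109\right) = \left(5259 + \left(3 - 20\right)\right) \left(57 \cdot 82 + 109\right) = \left(5259 - 17\right) \left(4674 + 109\right) = 5242 \cdot 4783 = 25072486$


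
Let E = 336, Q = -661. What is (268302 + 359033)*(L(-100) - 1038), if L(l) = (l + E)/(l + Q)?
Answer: -495691259590/761 ≈ -6.5137e+8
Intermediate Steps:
L(l) = (336 + l)/(-661 + l) (L(l) = (l + 336)/(l - 661) = (336 + l)/(-661 + l))
(268302 + 359033)*(L(-100) - 1038) = (268302 + 359033)*((336 - 100)/(-661 - 100) - 1038) = 627335*(236/(-761) - 1038) = 627335*(-1/761*236 - 1038) = 627335*(-236/761 - 1038) = 627335*(-790154/761) = -495691259590/761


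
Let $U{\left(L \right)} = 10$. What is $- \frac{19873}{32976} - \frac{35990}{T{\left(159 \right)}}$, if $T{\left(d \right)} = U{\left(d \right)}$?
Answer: $- \frac{118700497}{32976} \approx -3599.6$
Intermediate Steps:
$T{\left(d \right)} = 10$
$- \frac{19873}{32976} - \frac{35990}{T{\left(159 \right)}} = - \frac{19873}{32976} - \frac{35990}{10} = \left(-19873\right) \frac{1}{32976} - 3599 = - \frac{19873}{32976} - 3599 = - \frac{118700497}{32976}$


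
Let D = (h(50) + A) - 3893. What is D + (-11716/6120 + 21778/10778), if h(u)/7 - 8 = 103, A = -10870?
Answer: -6783298343/485010 ≈ -13986.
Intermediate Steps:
h(u) = 777 (h(u) = 56 + 7*103 = 56 + 721 = 777)
D = -13986 (D = (777 - 10870) - 3893 = -10093 - 3893 = -13986)
D + (-11716/6120 + 21778/10778) = -13986 + (-11716/6120 + 21778/10778) = -13986 + (-11716*1/6120 + 21778*(1/10778)) = -13986 + (-2929/1530 + 10889/5389) = -13986 + 51517/485010 = -6783298343/485010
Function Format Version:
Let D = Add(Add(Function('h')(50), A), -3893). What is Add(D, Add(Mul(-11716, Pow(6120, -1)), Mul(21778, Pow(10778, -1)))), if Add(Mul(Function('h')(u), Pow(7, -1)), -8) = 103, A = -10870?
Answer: Rational(-6783298343, 485010) ≈ -13986.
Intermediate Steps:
Function('h')(u) = 777 (Function('h')(u) = Add(56, Mul(7, 103)) = Add(56, 721) = 777)
D = -13986 (D = Add(Add(777, -10870), -3893) = Add(-10093, -3893) = -13986)
Add(D, Add(Mul(-11716, Pow(6120, -1)), Mul(21778, Pow(10778, -1)))) = Add(-13986, Add(Mul(-11716, Pow(6120, -1)), Mul(21778, Pow(10778, -1)))) = Add(-13986, Add(Mul(-11716, Rational(1, 6120)), Mul(21778, Rational(1, 10778)))) = Add(-13986, Add(Rational(-2929, 1530), Rational(10889, 5389))) = Add(-13986, Rational(51517, 485010)) = Rational(-6783298343, 485010)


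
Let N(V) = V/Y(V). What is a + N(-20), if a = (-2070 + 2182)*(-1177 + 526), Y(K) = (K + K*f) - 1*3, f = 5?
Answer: -8968156/123 ≈ -72912.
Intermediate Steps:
Y(K) = -3 + 6*K (Y(K) = (K + K*5) - 1*3 = (K + 5*K) - 3 = 6*K - 3 = -3 + 6*K)
N(V) = V/(-3 + 6*V)
a = -72912 (a = 112*(-651) = -72912)
a + N(-20) = -72912 + (1/3)*(-20)/(-1 + 2*(-20)) = -72912 + (1/3)*(-20)/(-1 - 40) = -72912 + (1/3)*(-20)/(-41) = -72912 + (1/3)*(-20)*(-1/41) = -72912 + 20/123 = -8968156/123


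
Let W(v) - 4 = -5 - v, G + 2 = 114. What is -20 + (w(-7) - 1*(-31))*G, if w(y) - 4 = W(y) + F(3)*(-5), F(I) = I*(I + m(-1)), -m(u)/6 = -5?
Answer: -50868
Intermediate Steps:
G = 112 (G = -2 + 114 = 112)
m(u) = 30 (m(u) = -6*(-5) = 30)
F(I) = I*(30 + I) (F(I) = I*(I + 30) = I*(30 + I))
W(v) = -1 - v (W(v) = 4 + (-5 - v) = -1 - v)
w(y) = -492 - y (w(y) = 4 + ((-1 - y) + (3*(30 + 3))*(-5)) = 4 + ((-1 - y) + (3*33)*(-5)) = 4 + ((-1 - y) + 99*(-5)) = 4 + ((-1 - y) - 495) = 4 + (-496 - y) = -492 - y)
-20 + (w(-7) - 1*(-31))*G = -20 + ((-492 - 1*(-7)) - 1*(-31))*112 = -20 + ((-492 + 7) + 31)*112 = -20 + (-485 + 31)*112 = -20 - 454*112 = -20 - 50848 = -50868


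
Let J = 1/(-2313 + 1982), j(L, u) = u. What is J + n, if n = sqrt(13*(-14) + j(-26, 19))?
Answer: -1/331 + I*sqrt(163) ≈ -0.0030211 + 12.767*I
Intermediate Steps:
J = -1/331 (J = 1/(-331) = -1/331 ≈ -0.0030211)
n = I*sqrt(163) (n = sqrt(13*(-14) + 19) = sqrt(-182 + 19) = sqrt(-163) = I*sqrt(163) ≈ 12.767*I)
J + n = -1/331 + I*sqrt(163)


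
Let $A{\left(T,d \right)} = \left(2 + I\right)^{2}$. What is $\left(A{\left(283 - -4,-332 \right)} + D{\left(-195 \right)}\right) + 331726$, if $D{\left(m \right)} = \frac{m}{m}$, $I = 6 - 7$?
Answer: $331728$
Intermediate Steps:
$I = -1$ ($I = 6 - 7 = -1$)
$A{\left(T,d \right)} = 1$ ($A{\left(T,d \right)} = \left(2 - 1\right)^{2} = 1^{2} = 1$)
$D{\left(m \right)} = 1$
$\left(A{\left(283 - -4,-332 \right)} + D{\left(-195 \right)}\right) + 331726 = \left(1 + 1\right) + 331726 = 2 + 331726 = 331728$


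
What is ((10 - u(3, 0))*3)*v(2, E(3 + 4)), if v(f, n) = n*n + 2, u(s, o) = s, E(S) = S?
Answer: 1071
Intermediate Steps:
v(f, n) = 2 + n**2 (v(f, n) = n**2 + 2 = 2 + n**2)
((10 - u(3, 0))*3)*v(2, E(3 + 4)) = ((10 - 1*3)*3)*(2 + (3 + 4)**2) = ((10 - 3)*3)*(2 + 7**2) = (7*3)*(2 + 49) = 21*51 = 1071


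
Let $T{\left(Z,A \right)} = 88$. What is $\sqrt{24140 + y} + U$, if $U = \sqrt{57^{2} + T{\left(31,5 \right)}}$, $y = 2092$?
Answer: $\sqrt{3337} + 2 \sqrt{6558} \approx 219.73$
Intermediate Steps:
$U = \sqrt{3337}$ ($U = \sqrt{57^{2} + 88} = \sqrt{3249 + 88} = \sqrt{3337} \approx 57.767$)
$\sqrt{24140 + y} + U = \sqrt{24140 + 2092} + \sqrt{3337} = \sqrt{26232} + \sqrt{3337} = 2 \sqrt{6558} + \sqrt{3337} = \sqrt{3337} + 2 \sqrt{6558}$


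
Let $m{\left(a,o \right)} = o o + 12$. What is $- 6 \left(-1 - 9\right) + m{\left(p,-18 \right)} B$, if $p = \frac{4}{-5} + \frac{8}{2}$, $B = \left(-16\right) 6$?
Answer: $-32196$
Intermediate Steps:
$B = -96$
$p = \frac{16}{5}$ ($p = 4 \left(- \frac{1}{5}\right) + 8 \cdot \frac{1}{2} = - \frac{4}{5} + 4 = \frac{16}{5} \approx 3.2$)
$m{\left(a,o \right)} = 12 + o^{2}$ ($m{\left(a,o \right)} = o^{2} + 12 = 12 + o^{2}$)
$- 6 \left(-1 - 9\right) + m{\left(p,-18 \right)} B = - 6 \left(-1 - 9\right) + \left(12 + \left(-18\right)^{2}\right) \left(-96\right) = \left(-6\right) \left(-10\right) + \left(12 + 324\right) \left(-96\right) = 60 + 336 \left(-96\right) = 60 - 32256 = -32196$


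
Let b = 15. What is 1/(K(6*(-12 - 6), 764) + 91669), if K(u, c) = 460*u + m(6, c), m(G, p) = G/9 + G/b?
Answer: 15/629851 ≈ 2.3815e-5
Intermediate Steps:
m(G, p) = 8*G/45 (m(G, p) = G/9 + G/15 = 8*G/45)
K(u, c) = 16/15 + 460*u (K(u, c) = 460*u + (8/45)*6 = 460*u + 16/15 = 16/15 + 460*u)
1/(K(6*(-12 - 6), 764) + 91669) = 1/((16/15 + 460*(6*(-12 - 6))) + 91669) = 1/((16/15 + 460*(6*(-18))) + 91669) = 1/((16/15 + 460*(-108)) + 91669) = 1/((16/15 - 49680) + 91669) = 1/(-745184/15 + 91669) = 1/(629851/15) = 15/629851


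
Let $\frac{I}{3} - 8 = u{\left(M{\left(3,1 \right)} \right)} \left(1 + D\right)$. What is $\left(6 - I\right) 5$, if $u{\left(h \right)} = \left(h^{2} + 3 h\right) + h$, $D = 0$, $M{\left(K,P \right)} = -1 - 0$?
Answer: $-45$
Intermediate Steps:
$M{\left(K,P \right)} = -1$ ($M{\left(K,P \right)} = -1 + 0 = -1$)
$u{\left(h \right)} = h^{2} + 4 h$
$I = 15$ ($I = 24 + 3 - (4 - 1) \left(1 + 0\right) = 24 + 3 \left(-1\right) 3 \cdot 1 = 24 + 3 \left(\left(-3\right) 1\right) = 24 + 3 \left(-3\right) = 24 - 9 = 15$)
$\left(6 - I\right) 5 = \left(6 - 15\right) 5 = \left(-9\right) 5 = -45$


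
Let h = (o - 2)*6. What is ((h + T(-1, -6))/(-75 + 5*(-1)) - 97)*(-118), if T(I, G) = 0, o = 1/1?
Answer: 228743/20 ≈ 11437.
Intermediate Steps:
o = 1
h = -6 (h = (1 - 2)*6 = -1*6 = -6)
((h + T(-1, -6))/(-75 + 5*(-1)) - 97)*(-118) = ((-6 + 0)/(-75 + 5*(-1)) - 97)*(-118) = (-6/(-75 - 5) - 97)*(-118) = (-6/(-80) - 97)*(-118) = (-6*(-1/80) - 97)*(-118) = (3/40 - 97)*(-118) = -3877/40*(-118) = 228743/20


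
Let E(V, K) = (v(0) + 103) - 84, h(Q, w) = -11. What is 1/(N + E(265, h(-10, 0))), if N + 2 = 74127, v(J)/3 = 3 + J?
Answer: 1/74153 ≈ 1.3486e-5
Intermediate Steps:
v(J) = 9 + 3*J (v(J) = 3*(3 + J) = 9 + 3*J)
E(V, K) = 28 (E(V, K) = ((9 + 3*0) + 103) - 84 = ((9 + 0) + 103) - 84 = (9 + 103) - 84 = 112 - 84 = 28)
N = 74125 (N = -2 + 74127 = 74125)
1/(N + E(265, h(-10, 0))) = 1/(74125 + 28) = 1/74153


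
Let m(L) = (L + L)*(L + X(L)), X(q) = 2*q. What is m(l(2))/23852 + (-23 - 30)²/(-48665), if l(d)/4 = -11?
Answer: 124573093/290189395 ≈ 0.42928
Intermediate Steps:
l(d) = -44 (l(d) = 4*(-11) = -44)
m(L) = 6*L² (m(L) = (L + L)*(L + 2*L) = (2*L)*(3*L) = 6*L²)
m(l(2))/23852 + (-23 - 30)²/(-48665) = (6*(-44)²)/23852 + (-23 - 30)²/(-48665) = (6*1936)*(1/23852) + (-53)²*(-1/48665) = 11616*(1/23852) + 2809*(-1/48665) = 2904/5963 - 2809/48665 = 124573093/290189395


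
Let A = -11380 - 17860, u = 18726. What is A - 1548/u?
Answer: -91258298/3121 ≈ -29240.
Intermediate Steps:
A = -29240
A - 1548/u = -29240 - 1548/18726 = -29240 - 1548*1/18726 = -29240 - 258/3121 = -91258298/3121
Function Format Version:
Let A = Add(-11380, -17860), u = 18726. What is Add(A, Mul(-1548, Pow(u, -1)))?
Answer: Rational(-91258298, 3121) ≈ -29240.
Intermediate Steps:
A = -29240
Add(A, Mul(-1548, Pow(u, -1))) = Add(-29240, Mul(-1548, Pow(18726, -1))) = Add(-29240, Mul(-1548, Rational(1, 18726))) = Add(-29240, Rational(-258, 3121)) = Rational(-91258298, 3121)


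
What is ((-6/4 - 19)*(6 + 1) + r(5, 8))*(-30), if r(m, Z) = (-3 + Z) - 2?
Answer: 4215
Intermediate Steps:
r(m, Z) = -5 + Z
((-6/4 - 19)*(6 + 1) + r(5, 8))*(-30) = ((-6/4 - 19)*(6 + 1) + (-5 + 8))*(-30) = ((-6*1/4 - 19)*7 + 3)*(-30) = ((-3/2 - 19)*7 + 3)*(-30) = (-41/2*7 + 3)*(-30) = (-287/2 + 3)*(-30) = -281/2*(-30) = 4215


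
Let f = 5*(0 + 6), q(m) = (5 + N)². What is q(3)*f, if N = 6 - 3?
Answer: 1920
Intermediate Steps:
N = 3
q(m) = 64 (q(m) = (5 + 3)² = 8² = 64)
f = 30 (f = 5*6 = 30)
q(3)*f = 64*30 = 1920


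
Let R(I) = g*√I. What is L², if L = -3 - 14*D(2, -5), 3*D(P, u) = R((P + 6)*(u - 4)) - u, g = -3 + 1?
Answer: (79 - 168*I*√2)²/9 ≈ -5578.6 - 4171.0*I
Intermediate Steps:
g = -2
R(I) = -2*√I
D(P, u) = -2*√((-4 + u)*(6 + P))/3 - u/3 (D(P, u) = (-2*√((P + 6)*(u - 4)) - u)/3 = (-2*√((-4 + u)*(6 + P)) - u)/3 = (-u - 2*√((-4 + u)*(6 + P)))/3 = -2*√((-4 + u)*(6 + P))/3 - u/3)
L = -79/3 + 56*I*√2 (L = -3 - 14*(-2*√(-24 - 4*2 + 6*(-5) + 2*(-5))/3 - ⅓*(-5)) = -3 - 14*(-2*√(-24 - 8 - 30 - 10)/3 + 5/3) = -3 - 14*(-4*I*√2 + 5/3) = -3 - 14*(5/3 - 4*I*√2) = -3 + (-70/3 + 56*I*√2) = -79/3 + 56*I*√2 ≈ -26.333 + 79.196*I)
L² = (-79/3 + 56*I*√2)²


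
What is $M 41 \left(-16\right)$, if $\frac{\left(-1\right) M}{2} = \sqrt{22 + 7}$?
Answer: $1312 \sqrt{29} \approx 7065.3$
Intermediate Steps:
$M = - 2 \sqrt{29}$ ($M = - 2 \sqrt{22 + 7} = - 2 \sqrt{29} \approx -10.77$)
$M 41 \left(-16\right) = - 2 \sqrt{29} \cdot 41 \left(-16\right) = - 82 \sqrt{29} \left(-16\right) = 1312 \sqrt{29}$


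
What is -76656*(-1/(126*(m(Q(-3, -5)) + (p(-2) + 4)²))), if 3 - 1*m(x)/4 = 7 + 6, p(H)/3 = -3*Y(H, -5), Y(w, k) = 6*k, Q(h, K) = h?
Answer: 3194/393939 ≈ 0.0081079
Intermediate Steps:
p(H) = 270 (p(H) = 3*(-18*(-5)) = 3*(-3*(-30)) = 3*90 = 270)
m(x) = -40 (m(x) = 12 - 4*(7 + 6) = 12 - 4*13 = 12 - 52 = -40)
-76656*(-1/(126*(m(Q(-3, -5)) + (p(-2) + 4)²))) = -76656*(-1/(126*(-40 + (270 + 4)²))) = -76656*(-1/(126*(-40 + 274²))) = -76656*(-1/(126*(-40 + 75076))) = -76656/(75036*(-126)) = -76656/(-9454536) = -76656*(-1/9454536) = 3194/393939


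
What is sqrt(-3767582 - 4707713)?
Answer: I*sqrt(8475295) ≈ 2911.2*I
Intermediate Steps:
sqrt(-3767582 - 4707713) = sqrt(-8475295) = I*sqrt(8475295)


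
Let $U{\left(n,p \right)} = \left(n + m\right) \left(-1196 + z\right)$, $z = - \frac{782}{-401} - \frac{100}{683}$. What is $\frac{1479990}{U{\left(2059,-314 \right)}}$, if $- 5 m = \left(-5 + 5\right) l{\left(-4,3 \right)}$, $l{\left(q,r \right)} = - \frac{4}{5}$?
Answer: $- \frac{67557350195}{112239542943} \approx -0.6019$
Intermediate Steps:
$z = \frac{494006}{273883}$ ($z = \left(-782\right) \left(- \frac{1}{401}\right) - \frac{100}{683} = \frac{782}{401} - \frac{100}{683} = \frac{494006}{273883} \approx 1.8037$)
$l{\left(q,r \right)} = - \frac{4}{5}$ ($l{\left(q,r \right)} = \left(-4\right) \frac{1}{5} = - \frac{4}{5}$)
$m = 0$ ($m = - \frac{\left(-5 + 5\right) \left(- \frac{4}{5}\right)}{5} = - \frac{0 \left(- \frac{4}{5}\right)}{5} = \left(- \frac{1}{5}\right) 0 = 0$)
$U{\left(n,p \right)} = - \frac{327070062 n}{273883}$ ($U{\left(n,p \right)} = \left(n + 0\right) \left(-1196 + \frac{494006}{273883}\right) = n \left(- \frac{327070062}{273883}\right) = - \frac{327070062 n}{273883}$)
$\frac{1479990}{U{\left(2059,-314 \right)}} = \frac{1479990}{\left(- \frac{327070062}{273883}\right) 2059} = \frac{1479990}{- \frac{673437257658}{273883}} = 1479990 \left(- \frac{273883}{673437257658}\right) = - \frac{67557350195}{112239542943}$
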